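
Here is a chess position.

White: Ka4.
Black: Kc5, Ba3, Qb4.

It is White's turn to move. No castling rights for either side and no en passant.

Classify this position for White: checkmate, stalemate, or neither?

White to move; white king on a4.
In check: yes, from the black queen on b4.
King squares — a3: attacked by Qb4; b3: attacked by Qb4; b4: attacked by Ba3; a5: attacked by Qb4; b5: attacked by Qb4.
Legal moves for White: none.
In check with no legal moves → checkmate.

checkmate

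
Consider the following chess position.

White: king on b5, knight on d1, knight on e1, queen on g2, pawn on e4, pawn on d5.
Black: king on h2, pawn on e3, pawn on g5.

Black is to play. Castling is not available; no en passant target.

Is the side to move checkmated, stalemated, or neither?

Black to move; black king on h2.
In check: yes, from the white queen on g2.
King squares — g1: attacked by Qg2; h1: attacked by Qg2; g2: attacked by Ne1; g3: attacked by Qg2; h3: attacked by Qg2.
Legal moves for Black: none.
In check with no legal moves → checkmate.

checkmate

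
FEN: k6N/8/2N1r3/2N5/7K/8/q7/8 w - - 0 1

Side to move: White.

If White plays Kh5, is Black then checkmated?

no

After Kh5: black king on a8; in check: no.
Black is not in check, so this cannot be checkmate.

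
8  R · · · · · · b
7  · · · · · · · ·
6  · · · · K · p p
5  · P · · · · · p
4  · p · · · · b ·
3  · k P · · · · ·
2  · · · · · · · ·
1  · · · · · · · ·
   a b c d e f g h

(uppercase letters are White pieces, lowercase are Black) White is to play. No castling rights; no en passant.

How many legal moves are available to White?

White to move; king on e6.
In check: yes, from the black bishop on g4.
Legal moves: Kf7, Ke7, Kd6, Kd5.
Count: 4.

4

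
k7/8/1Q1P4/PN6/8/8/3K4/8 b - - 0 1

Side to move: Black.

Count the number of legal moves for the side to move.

0

Black to move; king on a8.
In check: no.
Legal moves: none.
Count: 0.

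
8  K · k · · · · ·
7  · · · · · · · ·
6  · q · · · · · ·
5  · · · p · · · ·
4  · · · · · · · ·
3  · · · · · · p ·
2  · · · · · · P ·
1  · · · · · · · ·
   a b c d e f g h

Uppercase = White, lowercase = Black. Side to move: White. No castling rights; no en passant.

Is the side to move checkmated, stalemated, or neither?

stalemate

White to move; white king on a8.
In check: no.
King squares — a7: attacked by Qb6; b7: attacked by Qb6; b8: attacked by Qb6.
Legal moves for White: none.
Not in check and no legal moves → stalemate.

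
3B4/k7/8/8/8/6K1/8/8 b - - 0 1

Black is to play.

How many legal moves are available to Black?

4

Black to move; king on a7.
In check: no.
Legal moves: Kb8, Ka8, Kb7, Ka6.
Count: 4.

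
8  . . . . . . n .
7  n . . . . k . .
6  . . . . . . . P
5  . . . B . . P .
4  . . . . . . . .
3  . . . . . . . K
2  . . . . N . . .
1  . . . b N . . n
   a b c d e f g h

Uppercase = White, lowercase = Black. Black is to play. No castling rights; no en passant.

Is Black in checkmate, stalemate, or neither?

Black to move; black king on f7.
In check: yes, from the white bishop on d5.
King squares — e6: attacked by Bd5; f6: attacked by Pg5; g6: available; e7: available; g7: attacked by Ph6; e8: available; f8: available; g8: own knight.
Legal moves for Black: Kf8, Ke8, Ke7, Kg6.
Black is in check but has 4 legal moves → neither.

neither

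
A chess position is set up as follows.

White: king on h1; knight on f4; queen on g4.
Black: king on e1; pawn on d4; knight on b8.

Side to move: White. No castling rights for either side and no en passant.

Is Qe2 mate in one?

yes

After Qe2: black king on e1; in check: yes, from the white queen on e2.
King squares — d1: attacked by Qe2; f1: attacked by Qe2; d2: attacked by Qe2; e2: attacked by Nf4; f2: attacked by Qe2.
Black has no legal moves → checkmate.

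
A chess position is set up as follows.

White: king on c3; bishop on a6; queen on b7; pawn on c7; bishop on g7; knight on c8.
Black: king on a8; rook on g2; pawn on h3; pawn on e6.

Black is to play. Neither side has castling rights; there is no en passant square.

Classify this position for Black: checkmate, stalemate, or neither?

checkmate

Black to move; black king on a8.
In check: yes, from the white queen on b7.
King squares — a7: attacked by Qb7; b7: attacked by Ba6; b8: attacked by Qb7.
Legal moves for Black: none.
In check with no legal moves → checkmate.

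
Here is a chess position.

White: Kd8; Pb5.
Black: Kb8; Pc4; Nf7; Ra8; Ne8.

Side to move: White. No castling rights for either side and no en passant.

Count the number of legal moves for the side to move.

3

White to move; king on d8.
In check: yes, from the black knight on f7.
Legal moves: Kxe8, Ke7, Kd7.
Count: 3.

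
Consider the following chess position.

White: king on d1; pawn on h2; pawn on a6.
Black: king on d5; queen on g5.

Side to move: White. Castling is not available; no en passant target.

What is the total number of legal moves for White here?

6

White to move; king on d1.
In check: no.
Legal moves: Ke2, Kc2, Ke1, a7, h3, h4.
Count: 6.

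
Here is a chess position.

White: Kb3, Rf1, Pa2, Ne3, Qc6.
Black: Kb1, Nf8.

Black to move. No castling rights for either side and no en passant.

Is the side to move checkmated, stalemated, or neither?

checkmate

Black to move; black king on b1.
In check: yes, from the white rook on f1.
King squares — a1: attacked by Rf1; c1: attacked by Rf1; a2: attacked by Kb3; b2: attacked by Kb3; c2: attacked by Kb3.
Legal moves for Black: none.
In check with no legal moves → checkmate.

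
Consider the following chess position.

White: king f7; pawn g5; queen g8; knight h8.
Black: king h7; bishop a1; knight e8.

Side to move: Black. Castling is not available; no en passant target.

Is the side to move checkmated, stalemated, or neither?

Black to move; black king on h7.
In check: yes, from the white queen on g8.
King squares — g6: attacked by Kf7; h6: attacked by Pg5; g7: attacked by Kf7; g8: attacked by Kf7; h8: attacked by Qg8.
Legal moves for Black: none.
In check with no legal moves → checkmate.

checkmate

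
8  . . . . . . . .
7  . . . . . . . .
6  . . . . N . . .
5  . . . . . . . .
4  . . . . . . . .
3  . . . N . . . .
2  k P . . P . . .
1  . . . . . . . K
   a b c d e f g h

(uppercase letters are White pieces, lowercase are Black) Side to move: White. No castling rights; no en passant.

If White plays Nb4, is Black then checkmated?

After Nb4: black king on a2; in check: yes, from the white knight on b4.
Black has 4 legal replies: Kb3, Kxb2, Kb1, Ka1.
In check but a legal move exists → not checkmate.

no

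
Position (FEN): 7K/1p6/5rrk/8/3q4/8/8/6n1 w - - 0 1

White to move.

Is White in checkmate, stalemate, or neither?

stalemate

White to move; white king on h8.
In check: no.
King squares — g7: attacked by Rg6; h7: attacked by Kh6; g8: attacked by Rg6.
Legal moves for White: none.
Not in check and no legal moves → stalemate.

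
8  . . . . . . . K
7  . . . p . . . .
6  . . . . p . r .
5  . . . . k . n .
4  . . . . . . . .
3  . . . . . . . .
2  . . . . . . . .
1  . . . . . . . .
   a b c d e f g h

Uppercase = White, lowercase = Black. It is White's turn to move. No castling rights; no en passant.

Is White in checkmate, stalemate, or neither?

stalemate

White to move; white king on h8.
In check: no.
King squares — g7: attacked by Rg6; h7: attacked by Ng5; g8: attacked by Rg6.
Legal moves for White: none.
Not in check and no legal moves → stalemate.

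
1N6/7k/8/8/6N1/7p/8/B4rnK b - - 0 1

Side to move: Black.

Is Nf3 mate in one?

yes

After Nf3: white king on h1; in check: yes, from the black rook on f1.
King squares — g1: attacked by Rf1; g2: attacked by Ph3; h2: attacked by Nf3.
White has no legal moves → checkmate.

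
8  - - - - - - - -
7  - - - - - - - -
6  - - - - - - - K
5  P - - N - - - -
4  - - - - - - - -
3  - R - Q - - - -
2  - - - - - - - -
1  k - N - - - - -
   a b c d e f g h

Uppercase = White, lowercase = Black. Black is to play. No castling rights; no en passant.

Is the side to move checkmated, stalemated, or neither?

stalemate

Black to move; black king on a1.
In check: no.
King squares — b1: attacked by Rb3; a2: attacked by Nc1; b2: attacked by Rb3.
Legal moves for Black: none.
Not in check and no legal moves → stalemate.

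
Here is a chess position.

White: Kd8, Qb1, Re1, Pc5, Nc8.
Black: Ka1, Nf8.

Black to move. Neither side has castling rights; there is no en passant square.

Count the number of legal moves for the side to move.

Black to move; king on a1.
In check: yes, from the white queen on b1.
Legal moves: none.
Count: 0.

0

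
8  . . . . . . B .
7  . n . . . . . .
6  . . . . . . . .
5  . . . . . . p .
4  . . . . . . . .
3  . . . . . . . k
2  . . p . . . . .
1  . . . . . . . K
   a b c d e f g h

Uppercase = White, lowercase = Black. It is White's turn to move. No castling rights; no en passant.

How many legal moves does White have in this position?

8

White to move; king on h1.
In check: no.
Legal moves: Bh7, Bf7, Be6+, Bd5, Bc4, Bb3, Ba2, Kg1.
Count: 8.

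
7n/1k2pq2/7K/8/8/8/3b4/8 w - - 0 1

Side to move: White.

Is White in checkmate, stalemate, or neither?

White to move; white king on h6.
In check: yes, from the black bishop on d2.
King squares — g5: attacked by Bd2; h5: attacked by Qf7; g6: attacked by Qf7; g7: attacked by Qf7; h7: attacked by Qf7.
Legal moves for White: none.
In check with no legal moves → checkmate.

checkmate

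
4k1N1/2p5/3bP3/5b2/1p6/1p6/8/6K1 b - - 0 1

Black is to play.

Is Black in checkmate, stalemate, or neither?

Black to move; black king on e8.
In check: no.
Legal moves for Black include: Kf8, Kd8, Bf8, Be7, Be5, Bc5+, Bf4, Bg3, Bh2+, Bh7, Bg6, Bxe6, Bg4, Be4, Bh3, Bd3, Bc2, Bb1, ... (list truncated; more exist).
Black has legal moves and is not in check → neither.

neither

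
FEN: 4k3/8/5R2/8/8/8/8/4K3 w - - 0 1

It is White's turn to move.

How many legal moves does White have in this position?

White to move; king on e1.
In check: no.
Legal moves: Rf8+, Rf7, Rh6, Rg6, Re6+, Rd6, Rc6, Rb6, Ra6, Rf5, Rf4, Rf3, Rf2, Rf1, Kf2, Ke2, Kd2, Kf1, Kd1.
Count: 19.

19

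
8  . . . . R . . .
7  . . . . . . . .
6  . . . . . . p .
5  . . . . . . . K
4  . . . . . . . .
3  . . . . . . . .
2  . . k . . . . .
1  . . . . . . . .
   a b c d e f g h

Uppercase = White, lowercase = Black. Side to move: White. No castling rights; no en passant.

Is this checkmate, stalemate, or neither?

neither

White to move; white king on h5.
In check: yes, from the black pawn on g6.
King squares — g4: available; h4: available; g5: available; g6: available; h6: available.
Legal moves for White: Kh6, Kxg6, Kg5, Kh4, Kg4.
White is in check but has 5 legal moves → neither.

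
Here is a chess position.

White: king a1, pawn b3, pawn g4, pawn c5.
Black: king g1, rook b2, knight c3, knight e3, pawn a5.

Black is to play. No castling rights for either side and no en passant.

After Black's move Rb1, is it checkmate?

After Rb1: white king on a1; in check: yes, from the black rook on b1.
King squares — b1: attacked by Nc3; a2: attacked by Nc3; b2: attacked by Rb1.
White has no legal moves → checkmate.

yes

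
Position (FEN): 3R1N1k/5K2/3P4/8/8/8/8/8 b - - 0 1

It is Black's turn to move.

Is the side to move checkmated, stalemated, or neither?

Black to move; black king on h8.
In check: no.
King squares — g7: attacked by Kf7; h7: attacked by Nf8; g8: attacked by Kf7.
Legal moves for Black: none.
Not in check and no legal moves → stalemate.

stalemate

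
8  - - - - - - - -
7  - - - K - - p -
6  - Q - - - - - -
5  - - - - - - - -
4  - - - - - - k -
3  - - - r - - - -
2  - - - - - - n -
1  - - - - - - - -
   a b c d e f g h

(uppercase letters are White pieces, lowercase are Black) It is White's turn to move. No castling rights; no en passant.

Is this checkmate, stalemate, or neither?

neither

White to move; white king on d7.
In check: yes, from the black rook on d3.
Legal moves for White: Ke8, Kc8, Ke7, Kc7, Ke6, Kc6, Qd6, Qd4+.
White is in check but has 8 legal moves → neither.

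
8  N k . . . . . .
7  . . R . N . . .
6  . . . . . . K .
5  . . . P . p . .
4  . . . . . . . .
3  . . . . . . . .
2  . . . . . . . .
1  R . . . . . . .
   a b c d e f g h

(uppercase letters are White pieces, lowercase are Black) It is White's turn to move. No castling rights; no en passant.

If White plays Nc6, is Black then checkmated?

yes

After Nc6: black king on b8; in check: yes, from the white knight on c6.
King squares — a7: attacked by Ra1; b7: attacked by Rc7; c7: attacked by Na8; a8: attacked by Ra1; c8: attacked by Rc7.
Black has no legal moves → checkmate.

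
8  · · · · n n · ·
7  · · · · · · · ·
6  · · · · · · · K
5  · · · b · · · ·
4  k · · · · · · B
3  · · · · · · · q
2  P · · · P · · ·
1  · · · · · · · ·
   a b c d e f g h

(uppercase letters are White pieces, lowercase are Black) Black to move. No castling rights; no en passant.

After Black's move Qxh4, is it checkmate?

yes

After Qxh4: white king on h6; in check: yes, from the black queen on h4.
King squares — g5: attacked by Qh4; h5: attacked by Qh4; g6: attacked by Nf8; g7: attacked by Ne8; h7: attacked by Qh4.
White has no legal moves → checkmate.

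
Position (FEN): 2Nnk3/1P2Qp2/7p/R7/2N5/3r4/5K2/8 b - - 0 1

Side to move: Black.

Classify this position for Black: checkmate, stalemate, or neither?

Black to move; black king on e8.
In check: yes, from the white queen on e7.
King squares — d7: attacked by Qe7; e7: attacked by Nc8; f7: own pawn; d8: own knight; f8: attacked by Qe7.
Legal moves for Black: none.
In check with no legal moves → checkmate.

checkmate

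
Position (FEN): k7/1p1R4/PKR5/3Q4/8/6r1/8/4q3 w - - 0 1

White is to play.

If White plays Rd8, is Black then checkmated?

yes

After Rd8: black king on a8; in check: yes, from the white rook on d8.
King squares — a7: attacked by Kb6; b7: own pawn; b8: attacked by Rd8.
Black has no legal moves → checkmate.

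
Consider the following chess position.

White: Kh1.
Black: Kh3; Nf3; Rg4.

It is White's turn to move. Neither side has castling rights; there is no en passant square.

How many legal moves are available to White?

0

White to move; king on h1.
In check: no.
Legal moves: none.
Count: 0.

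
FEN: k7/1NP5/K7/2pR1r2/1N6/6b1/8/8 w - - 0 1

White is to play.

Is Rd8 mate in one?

After Rd8: black king on a8; in check: yes, from the white rook on d8.
King squares — a7: attacked by Ka6; b7: attacked by Ka6; b8: attacked by Pc7.
Black has no legal moves → checkmate.

yes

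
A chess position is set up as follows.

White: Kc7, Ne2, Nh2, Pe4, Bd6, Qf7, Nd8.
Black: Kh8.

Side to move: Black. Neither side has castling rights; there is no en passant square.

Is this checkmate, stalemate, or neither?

Black to move; black king on h8.
In check: no.
King squares — g7: attacked by Qf7; h7: attacked by Qf7; g8: attacked by Qf7.
Legal moves for Black: none.
Not in check and no legal moves → stalemate.

stalemate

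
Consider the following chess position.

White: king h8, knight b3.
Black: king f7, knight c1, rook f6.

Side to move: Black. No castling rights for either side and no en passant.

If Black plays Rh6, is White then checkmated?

After Rh6: white king on h8; in check: yes, from the black rook on h6.
King squares — g7: attacked by Kf7; h7: attacked by Rh6; g8: attacked by Kf7.
White has no legal moves → checkmate.

yes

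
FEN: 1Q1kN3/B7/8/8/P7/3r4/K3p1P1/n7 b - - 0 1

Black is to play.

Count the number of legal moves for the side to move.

2

Black to move; king on d8.
In check: yes, from the white queen on b8.
Legal moves: Ke7, Kd7.
Count: 2.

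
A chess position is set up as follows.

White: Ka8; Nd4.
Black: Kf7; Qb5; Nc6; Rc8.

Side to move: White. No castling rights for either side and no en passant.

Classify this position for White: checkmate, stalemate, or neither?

checkmate

White to move; white king on a8.
In check: yes, from the black rook on c8.
King squares — a7: attacked by Nc6; b7: attacked by Qb5; b8: attacked by Qb5.
Legal moves for White: none.
In check with no legal moves → checkmate.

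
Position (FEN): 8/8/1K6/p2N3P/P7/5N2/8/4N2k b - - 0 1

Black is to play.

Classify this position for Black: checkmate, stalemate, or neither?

Black to move; black king on h1.
In check: no.
King squares — g1: attacked by Nf3; g2: attacked by Ne1; h2: attacked by Nf3.
Legal moves for Black: none.
Not in check and no legal moves → stalemate.

stalemate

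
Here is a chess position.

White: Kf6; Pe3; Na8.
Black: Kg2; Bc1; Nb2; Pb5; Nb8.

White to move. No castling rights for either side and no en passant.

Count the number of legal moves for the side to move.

11

White to move; king on f6.
In check: no.
Legal moves: Nc7, Nb6, Kg7, Kf7, Ke7, Kg6, Ke6, Kg5, Kf5, Ke5, e4.
Count: 11.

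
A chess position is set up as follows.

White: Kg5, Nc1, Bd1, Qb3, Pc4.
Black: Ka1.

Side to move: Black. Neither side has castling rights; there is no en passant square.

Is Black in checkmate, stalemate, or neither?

stalemate

Black to move; black king on a1.
In check: no.
King squares — b1: attacked by Qb3; a2: attacked by Nc1; b2: attacked by Qb3.
Legal moves for Black: none.
Not in check and no legal moves → stalemate.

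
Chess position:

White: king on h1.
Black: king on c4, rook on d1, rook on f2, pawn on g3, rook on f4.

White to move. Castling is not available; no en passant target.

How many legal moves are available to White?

White to move; king on h1.
In check: yes, from the black rook on d1.
Legal moves: none.
Count: 0.

0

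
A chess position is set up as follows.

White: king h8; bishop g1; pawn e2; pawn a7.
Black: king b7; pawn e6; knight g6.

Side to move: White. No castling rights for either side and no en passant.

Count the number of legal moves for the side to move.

White to move; king on h8.
In check: yes, from the black knight on g6.
Legal moves: Kg8, Kh7, Kg7.
Count: 3.

3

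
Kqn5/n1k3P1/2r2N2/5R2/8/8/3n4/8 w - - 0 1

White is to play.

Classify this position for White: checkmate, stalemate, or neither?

White to move; white king on a8.
In check: yes, from the black queen on b8.
King squares — a7: attacked by Qb8; b7: attacked by Kc7; b8: attacked by Kc7.
Legal moves for White: none.
In check with no legal moves → checkmate.

checkmate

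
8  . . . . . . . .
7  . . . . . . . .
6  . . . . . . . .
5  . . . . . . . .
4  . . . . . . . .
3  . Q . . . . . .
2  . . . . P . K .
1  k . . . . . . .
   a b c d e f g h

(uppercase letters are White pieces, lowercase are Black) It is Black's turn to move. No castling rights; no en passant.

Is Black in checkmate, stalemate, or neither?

stalemate

Black to move; black king on a1.
In check: no.
King squares — b1: attacked by Qb3; a2: attacked by Qb3; b2: attacked by Qb3.
Legal moves for Black: none.
Not in check and no legal moves → stalemate.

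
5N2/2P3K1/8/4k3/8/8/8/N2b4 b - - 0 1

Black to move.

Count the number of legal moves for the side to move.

Black to move; king on e5.
In check: no.
Legal moves: Kd6, Kf5, Kd5, Kf4, Ke4, Kd4, Bh5, Bg4, Ba4, Bf3, Bb3, Be2, Bc2.
Count: 13.

13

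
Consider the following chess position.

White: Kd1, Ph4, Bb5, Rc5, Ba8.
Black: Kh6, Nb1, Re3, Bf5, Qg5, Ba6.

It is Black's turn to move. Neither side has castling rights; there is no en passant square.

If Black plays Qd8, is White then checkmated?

After Qd8: white king on d1; in check: yes, from the black queen on d8.
White has 5 legal replies: Kc1, Bd5, Rd5, Bd7, Bd3.
In check but a legal move exists → not checkmate.

no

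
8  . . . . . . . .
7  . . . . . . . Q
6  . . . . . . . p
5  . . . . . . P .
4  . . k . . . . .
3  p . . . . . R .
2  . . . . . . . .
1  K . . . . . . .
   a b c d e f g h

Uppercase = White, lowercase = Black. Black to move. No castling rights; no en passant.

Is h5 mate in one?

After h5: white king on a1; in check: no.
White is not in check, so this cannot be checkmate.

no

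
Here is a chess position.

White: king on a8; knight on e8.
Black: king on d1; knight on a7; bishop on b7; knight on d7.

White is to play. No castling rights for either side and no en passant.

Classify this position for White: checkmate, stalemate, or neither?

White to move; white king on a8.
In check: yes, from the black bishop on b7.
Legal moves for White: Kxb7, Kxa7.
White is in check but has 2 legal moves → neither.

neither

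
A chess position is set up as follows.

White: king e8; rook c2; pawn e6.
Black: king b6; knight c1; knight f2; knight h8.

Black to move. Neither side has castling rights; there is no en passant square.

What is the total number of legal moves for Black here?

17

Black to move; king on b6.
In check: no.
Legal moves: Nf7, Ng6, Kb7, Ka7, Ka6, Kb5, Ka5, Ng4, Ne4, Nh3, Nfd3, Nh1, Nd1, Ncd3, Nb3, Ne2, Na2.
Count: 17.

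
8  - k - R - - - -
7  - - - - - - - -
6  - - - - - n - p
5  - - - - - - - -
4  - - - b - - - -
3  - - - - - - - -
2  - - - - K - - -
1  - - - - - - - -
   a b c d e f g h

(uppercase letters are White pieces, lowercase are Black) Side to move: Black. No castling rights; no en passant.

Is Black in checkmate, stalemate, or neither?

neither

Black to move; black king on b8.
In check: yes, from the white rook on d8.
King squares — a7: available; b7: available; c7: available; a8: attacked by Rd8; c8: attacked by Rd8.
Legal moves for Black: Kc7, Kb7, Ka7.
Black is in check but has 3 legal moves → neither.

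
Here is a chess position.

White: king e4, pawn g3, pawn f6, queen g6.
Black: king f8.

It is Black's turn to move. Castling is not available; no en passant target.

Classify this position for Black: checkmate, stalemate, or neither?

Black to move; black king on f8.
In check: no.
King squares — e7: attacked by Pf6; f7: attacked by Qg6; g7: attacked by Pf6; e8: attacked by Qg6; g8: attacked by Qg6.
Legal moves for Black: none.
Not in check and no legal moves → stalemate.

stalemate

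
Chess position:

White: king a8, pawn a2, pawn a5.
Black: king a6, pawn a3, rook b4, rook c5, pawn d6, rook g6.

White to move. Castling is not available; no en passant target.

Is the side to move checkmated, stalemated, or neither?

White to move; white king on a8.
In check: no.
King squares — a7: attacked by Ka6; b7: attacked by Rb4; b8: attacked by Rb4.
Legal moves for White: none.
Not in check and no legal moves → stalemate.

stalemate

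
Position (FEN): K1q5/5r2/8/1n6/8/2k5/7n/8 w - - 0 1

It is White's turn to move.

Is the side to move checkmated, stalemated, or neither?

White to move; white king on a8.
In check: yes, from the black queen on c8.
King squares — a7: attacked by Nb5; b7: attacked by Rf7; b8: attacked by Qc8.
Legal moves for White: none.
In check with no legal moves → checkmate.

checkmate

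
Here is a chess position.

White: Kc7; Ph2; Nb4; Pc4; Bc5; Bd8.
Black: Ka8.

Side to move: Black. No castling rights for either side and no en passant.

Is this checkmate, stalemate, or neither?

stalemate

Black to move; black king on a8.
In check: no.
King squares — a7: attacked by Bc5; b7: attacked by Kc7; b8: attacked by Kc7.
Legal moves for Black: none.
Not in check and no legal moves → stalemate.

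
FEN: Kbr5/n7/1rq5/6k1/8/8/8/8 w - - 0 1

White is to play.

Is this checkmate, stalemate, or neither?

White to move; white king on a8.
In check: yes, from the black queen on c6.
King squares — a7: attacked by Bb8; b7: attacked by Rb6; b8: attacked by Rb6.
Legal moves for White: none.
In check with no legal moves → checkmate.

checkmate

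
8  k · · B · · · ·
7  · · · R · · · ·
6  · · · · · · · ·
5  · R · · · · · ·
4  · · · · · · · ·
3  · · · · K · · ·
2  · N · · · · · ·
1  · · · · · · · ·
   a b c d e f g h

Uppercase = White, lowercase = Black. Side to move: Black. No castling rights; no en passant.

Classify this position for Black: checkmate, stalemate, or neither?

Black to move; black king on a8.
In check: no.
King squares — a7: attacked by Rd7; b7: attacked by Rb5; b8: attacked by Rb5.
Legal moves for Black: none.
Not in check and no legal moves → stalemate.

stalemate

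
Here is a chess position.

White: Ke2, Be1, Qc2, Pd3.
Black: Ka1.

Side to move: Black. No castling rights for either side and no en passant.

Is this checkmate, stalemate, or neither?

stalemate

Black to move; black king on a1.
In check: no.
King squares — b1: attacked by Qc2; a2: attacked by Qc2; b2: attacked by Qc2.
Legal moves for Black: none.
Not in check and no legal moves → stalemate.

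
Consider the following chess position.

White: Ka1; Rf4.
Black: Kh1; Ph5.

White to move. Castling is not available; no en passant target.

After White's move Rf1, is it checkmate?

After Rf1: black king on h1; in check: yes, from the white rook on f1.
Black has 2 legal replies: Kh2, Kg2.
In check but a legal move exists → not checkmate.

no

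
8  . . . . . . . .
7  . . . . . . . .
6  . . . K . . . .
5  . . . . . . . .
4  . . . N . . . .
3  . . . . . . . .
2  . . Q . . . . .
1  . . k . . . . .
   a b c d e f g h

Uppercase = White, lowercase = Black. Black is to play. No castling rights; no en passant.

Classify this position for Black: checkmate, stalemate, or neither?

Black to move; black king on c1.
In check: yes, from the white queen on c2.
King squares — b1: attacked by Qc2; d1: attacked by Qc2; b2: attacked by Qc2; c2: attacked by Nd4; d2: attacked by Qc2.
Legal moves for Black: none.
In check with no legal moves → checkmate.

checkmate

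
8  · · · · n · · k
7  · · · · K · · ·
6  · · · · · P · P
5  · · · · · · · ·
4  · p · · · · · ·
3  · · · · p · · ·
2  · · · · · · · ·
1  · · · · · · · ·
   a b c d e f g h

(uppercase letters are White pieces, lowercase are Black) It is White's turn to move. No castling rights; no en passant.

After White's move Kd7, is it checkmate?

no

After Kd7: black king on h8; in check: no.
Black is not in check, so this cannot be checkmate.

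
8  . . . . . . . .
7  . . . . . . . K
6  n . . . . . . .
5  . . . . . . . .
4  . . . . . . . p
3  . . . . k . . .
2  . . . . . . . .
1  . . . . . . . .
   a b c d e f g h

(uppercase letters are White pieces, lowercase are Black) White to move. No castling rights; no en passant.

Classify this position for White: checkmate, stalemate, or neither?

neither

White to move; white king on h7.
In check: no.
Legal moves for White: Kh8, Kg8, Kg7, Kh6, Kg6.
White has 5 legal moves and is not in check → neither.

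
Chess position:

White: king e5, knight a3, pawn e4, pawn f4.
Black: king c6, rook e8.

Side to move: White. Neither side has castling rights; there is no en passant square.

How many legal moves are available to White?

White to move; king on e5.
In check: yes, from the black rook on e8.
Legal moves: Kf6, Kf5, Kd4.
Count: 3.

3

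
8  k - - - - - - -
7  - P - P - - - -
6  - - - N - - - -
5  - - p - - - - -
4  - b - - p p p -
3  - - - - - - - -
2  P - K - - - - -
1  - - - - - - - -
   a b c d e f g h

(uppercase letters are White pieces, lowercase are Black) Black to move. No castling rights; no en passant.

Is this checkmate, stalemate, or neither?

neither

Black to move; black king on a8.
In check: yes, from the white pawn on b7.
Legal moves for Black: Kb8, Ka7.
Black is in check but has 2 legal moves → neither.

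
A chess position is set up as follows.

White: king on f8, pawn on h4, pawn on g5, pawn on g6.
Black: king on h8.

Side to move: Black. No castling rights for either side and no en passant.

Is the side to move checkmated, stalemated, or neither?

Black to move; black king on h8.
In check: no.
King squares — g7: attacked by Kf8; h7: attacked by Pg6; g8: attacked by Kf8.
Legal moves for Black: none.
Not in check and no legal moves → stalemate.

stalemate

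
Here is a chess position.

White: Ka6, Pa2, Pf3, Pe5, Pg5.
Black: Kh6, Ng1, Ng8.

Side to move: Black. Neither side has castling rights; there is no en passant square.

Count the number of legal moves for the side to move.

5

Black to move; king on h6.
In check: yes, from the white pawn on g5.
Legal moves: Kh7, Kg7, Kg6, Kh5, Kxg5.
Count: 5.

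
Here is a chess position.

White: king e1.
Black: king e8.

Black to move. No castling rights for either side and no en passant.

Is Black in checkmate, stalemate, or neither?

Black to move; black king on e8.
In check: no.
Legal moves for Black: Kf8, Kd8, Kf7, Ke7, Kd7.
Black has 5 legal moves and is not in check → neither.

neither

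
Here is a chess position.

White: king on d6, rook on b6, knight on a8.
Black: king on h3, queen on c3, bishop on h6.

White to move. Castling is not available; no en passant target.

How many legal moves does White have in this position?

White to move; king on d6.
In check: no.
Legal moves: Nc7, Ke7, Kd7, Ke6, Kd5, Rb8, Rb7, Rc6, Ra6, Rb5, Rb4, Rb3, Rb2, Rb1.
Count: 14.

14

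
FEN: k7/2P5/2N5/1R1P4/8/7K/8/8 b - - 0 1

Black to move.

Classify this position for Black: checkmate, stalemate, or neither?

stalemate

Black to move; black king on a8.
In check: no.
King squares — a7: attacked by Nc6; b7: attacked by Rb5; b8: attacked by Rb5.
Legal moves for Black: none.
Not in check and no legal moves → stalemate.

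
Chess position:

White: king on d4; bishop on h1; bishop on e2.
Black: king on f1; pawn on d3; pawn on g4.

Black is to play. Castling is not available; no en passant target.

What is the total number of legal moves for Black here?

Black to move; king on f1.
In check: yes, from the white bishop on e2.
Legal moves: Kf2, Kxe2, Kg1, Ke1, dxe2.
Count: 5.

5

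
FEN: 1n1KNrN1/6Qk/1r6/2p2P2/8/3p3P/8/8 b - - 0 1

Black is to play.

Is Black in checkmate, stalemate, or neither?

checkmate

Black to move; black king on h7.
In check: yes, from the white queen on g7.
King squares — g6: attacked by Pf5; h6: attacked by Qg7; g7: attacked by Ne8; g8: attacked by Qg7; h8: attacked by Qg7.
Legal moves for Black: none.
In check with no legal moves → checkmate.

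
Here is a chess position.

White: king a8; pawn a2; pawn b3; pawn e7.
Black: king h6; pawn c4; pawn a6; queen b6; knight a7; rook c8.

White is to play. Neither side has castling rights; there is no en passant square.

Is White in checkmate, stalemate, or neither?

White to move; white king on a8.
In check: yes, from the black rook on c8.
King squares — a7: attacked by Qb6; b7: attacked by Qb6; b8: attacked by Qb6.
Legal moves for White: none.
In check with no legal moves → checkmate.

checkmate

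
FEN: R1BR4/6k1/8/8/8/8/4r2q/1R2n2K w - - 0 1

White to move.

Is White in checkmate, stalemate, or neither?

White to move; white king on h1.
In check: yes, from the black queen on h2.
King squares — g1: attacked by Qh2; g2: attacked by Ne1; h2: attacked by Re2.
Legal moves for White: none.
In check with no legal moves → checkmate.

checkmate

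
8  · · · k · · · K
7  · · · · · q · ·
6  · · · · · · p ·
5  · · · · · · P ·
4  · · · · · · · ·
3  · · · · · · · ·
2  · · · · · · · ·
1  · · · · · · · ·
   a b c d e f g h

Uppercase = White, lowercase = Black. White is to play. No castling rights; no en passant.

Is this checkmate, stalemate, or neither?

White to move; white king on h8.
In check: no.
King squares — g7: attacked by Qf7; h7: attacked by Qf7; g8: attacked by Qf7.
Legal moves for White: none.
Not in check and no legal moves → stalemate.

stalemate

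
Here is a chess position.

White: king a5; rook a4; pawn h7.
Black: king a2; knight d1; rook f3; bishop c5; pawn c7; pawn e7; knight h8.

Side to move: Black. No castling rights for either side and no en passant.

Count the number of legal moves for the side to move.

5

Black to move; king on a2.
In check: yes, from the white rook on a4.
Legal moves: Kb3, Kb2, Kb1, Ba3, Ra3.
Count: 5.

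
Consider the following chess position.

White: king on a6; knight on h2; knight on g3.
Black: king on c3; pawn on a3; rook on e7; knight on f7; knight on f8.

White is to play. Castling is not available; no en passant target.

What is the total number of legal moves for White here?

White to move; king on a6.
In check: no.
Legal moves: Kb6, Kb5, Ka5, Nh5, Nf5, Ne4+, Ne2+, Nh1, Ngf1, Ng4, Nf3, Nhf1.
Count: 12.

12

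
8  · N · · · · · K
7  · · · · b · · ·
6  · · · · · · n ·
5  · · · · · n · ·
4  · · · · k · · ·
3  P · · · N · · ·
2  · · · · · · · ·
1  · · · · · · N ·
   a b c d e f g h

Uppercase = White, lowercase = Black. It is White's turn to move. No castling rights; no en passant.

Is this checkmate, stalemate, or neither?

White to move; white king on h8.
In check: yes, from the black knight on g6.
King squares — g7: attacked by Nf5; h7: available; g8: available.
Legal moves for White: Kg8, Kh7.
White is in check but has 2 legal moves → neither.

neither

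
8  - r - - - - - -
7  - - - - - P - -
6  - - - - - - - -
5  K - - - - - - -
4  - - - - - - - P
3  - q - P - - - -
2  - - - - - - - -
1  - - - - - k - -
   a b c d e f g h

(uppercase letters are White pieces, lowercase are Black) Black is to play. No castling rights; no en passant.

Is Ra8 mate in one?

yes

After Ra8: white king on a5; in check: yes, from the black rook on a8.
King squares — a4: attacked by Qb3; b4: attacked by Qb3; b5: attacked by Qb3; a6: attacked by Ra8; b6: attacked by Qb3.
White has no legal moves → checkmate.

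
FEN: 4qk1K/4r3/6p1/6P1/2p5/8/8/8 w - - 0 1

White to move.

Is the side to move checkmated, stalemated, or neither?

stalemate

White to move; white king on h8.
In check: no.
King squares — g7: attacked by Re7; h7: attacked by Re7; g8: attacked by Kf8.
Legal moves for White: none.
Not in check and no legal moves → stalemate.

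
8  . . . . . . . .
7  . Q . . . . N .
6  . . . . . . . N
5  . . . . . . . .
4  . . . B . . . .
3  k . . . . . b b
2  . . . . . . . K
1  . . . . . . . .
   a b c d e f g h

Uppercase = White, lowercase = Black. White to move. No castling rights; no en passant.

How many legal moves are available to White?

4

White to move; king on h2.
In check: yes, from the black bishop on g3.
Legal moves: Kxh3, Kxg3, Kh1, Kg1.
Count: 4.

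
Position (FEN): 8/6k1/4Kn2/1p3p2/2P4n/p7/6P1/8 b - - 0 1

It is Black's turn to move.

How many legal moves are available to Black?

Black to move; king on g7.
In check: no.
Legal moves: Kh8, Kg8, Kf8, Kh7, Kh6, Kg6, Ng8, Ne8, Nh7, Nd7, Nh5, Nd5, Ng4, Ne4, Ng6, Nf3, Nxg2, bxc4, f4, b4, a2.
Count: 21.

21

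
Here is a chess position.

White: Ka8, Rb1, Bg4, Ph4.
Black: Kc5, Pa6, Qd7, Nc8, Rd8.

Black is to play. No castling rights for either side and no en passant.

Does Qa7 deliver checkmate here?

After Qa7: white king on a8; in check: yes, from the black queen on a7.
King squares — a7: attacked by Nc8; b7: attacked by Qa7; b8: attacked by Qa7.
White has no legal moves → checkmate.

yes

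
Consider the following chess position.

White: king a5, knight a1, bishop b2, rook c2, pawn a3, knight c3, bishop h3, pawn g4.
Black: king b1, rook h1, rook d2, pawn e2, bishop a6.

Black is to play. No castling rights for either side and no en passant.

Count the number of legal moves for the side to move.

Black to move; king on b1.
In check: yes, from the white knight on c3.
Legal moves: none.
Count: 0.

0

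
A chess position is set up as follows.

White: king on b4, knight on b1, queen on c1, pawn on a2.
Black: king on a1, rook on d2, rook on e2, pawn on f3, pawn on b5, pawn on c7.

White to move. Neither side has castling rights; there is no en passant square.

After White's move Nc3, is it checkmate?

yes

After Nc3: black king on a1; in check: yes, from the white queen on c1.
King squares — b1: attacked by Qc1; a2: attacked by Nc3; b2: attacked by Qc1.
Black has no legal moves → checkmate.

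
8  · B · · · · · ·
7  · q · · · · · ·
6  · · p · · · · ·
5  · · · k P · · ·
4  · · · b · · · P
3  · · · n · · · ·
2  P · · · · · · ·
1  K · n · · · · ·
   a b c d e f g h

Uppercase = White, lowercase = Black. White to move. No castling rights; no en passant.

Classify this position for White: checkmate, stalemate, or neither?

White to move; white king on a1.
In check: yes, from the black bishop on d4.
King squares — b1: attacked by Qb7; a2: own pawn; b2: attacked by Nd3.
Legal moves for White: none.
In check with no legal moves → checkmate.

checkmate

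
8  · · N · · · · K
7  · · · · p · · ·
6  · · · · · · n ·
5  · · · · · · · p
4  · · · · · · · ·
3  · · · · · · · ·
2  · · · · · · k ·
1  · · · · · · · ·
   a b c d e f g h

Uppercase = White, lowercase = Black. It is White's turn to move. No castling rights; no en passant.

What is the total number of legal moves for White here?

White to move; king on h8.
In check: yes, from the black knight on g6.
Legal moves: Kg8, Kh7, Kg7.
Count: 3.

3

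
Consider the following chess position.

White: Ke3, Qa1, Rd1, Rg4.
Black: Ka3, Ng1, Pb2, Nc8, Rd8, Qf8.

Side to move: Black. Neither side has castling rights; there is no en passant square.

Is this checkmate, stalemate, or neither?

neither

Black to move; black king on a3.
In check: yes, from the white queen on a1.
Legal moves for Black: Kb3, bxa1=Q, bxa1=R, bxa1=B, bxa1=N.
Black is in check but has 5 legal moves → neither.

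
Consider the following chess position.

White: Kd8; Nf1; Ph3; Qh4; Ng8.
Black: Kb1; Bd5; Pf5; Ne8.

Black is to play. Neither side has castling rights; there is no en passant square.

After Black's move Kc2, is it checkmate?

no

After Kc2: white king on d8; in check: no.
White is not in check, so this cannot be checkmate.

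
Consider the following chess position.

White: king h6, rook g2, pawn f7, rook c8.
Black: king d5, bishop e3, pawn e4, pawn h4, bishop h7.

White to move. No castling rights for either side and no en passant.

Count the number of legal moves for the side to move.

4

White to move; king on h6.
In check: yes, from the black bishop on e3.
Legal moves: Kxh7, Kg7, Kh5, Rg5+.
Count: 4.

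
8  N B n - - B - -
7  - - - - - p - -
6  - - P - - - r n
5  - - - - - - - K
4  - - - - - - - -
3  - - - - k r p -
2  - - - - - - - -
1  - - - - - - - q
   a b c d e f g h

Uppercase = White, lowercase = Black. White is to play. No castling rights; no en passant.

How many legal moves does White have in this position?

0

White to move; king on h5.
In check: yes, from the black queen on h1.
Legal moves: none.
Count: 0.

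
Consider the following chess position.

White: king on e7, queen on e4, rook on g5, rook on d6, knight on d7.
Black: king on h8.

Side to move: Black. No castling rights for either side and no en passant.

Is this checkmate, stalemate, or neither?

Black to move; black king on h8.
In check: no.
King squares — g7: attacked by Rg5; h7: attacked by Qe4; g8: attacked by Rg5.
Legal moves for Black: none.
Not in check and no legal moves → stalemate.

stalemate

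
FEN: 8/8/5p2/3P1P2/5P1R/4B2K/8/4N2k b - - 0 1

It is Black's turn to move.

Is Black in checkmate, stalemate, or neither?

Black to move; black king on h1.
In check: no.
King squares — g1: attacked by Be3; g2: attacked by Ne1; h2: attacked by Kh3.
Legal moves for Black: none.
Not in check and no legal moves → stalemate.

stalemate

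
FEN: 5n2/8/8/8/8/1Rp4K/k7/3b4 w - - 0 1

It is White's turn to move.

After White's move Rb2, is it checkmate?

no

After Rb2: black king on a2; in check: yes, from the white rook on b2.
Black has 4 legal replies: Ka3, Kxb2, Ka1, cxb2.
In check but a legal move exists → not checkmate.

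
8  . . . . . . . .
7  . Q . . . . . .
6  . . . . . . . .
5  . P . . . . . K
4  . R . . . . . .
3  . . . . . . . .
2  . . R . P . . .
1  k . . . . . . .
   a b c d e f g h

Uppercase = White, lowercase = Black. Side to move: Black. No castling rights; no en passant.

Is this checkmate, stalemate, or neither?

stalemate

Black to move; black king on a1.
In check: no.
King squares — b1: attacked by Rb4; a2: attacked by Rc2; b2: attacked by Rc2.
Legal moves for Black: none.
Not in check and no legal moves → stalemate.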